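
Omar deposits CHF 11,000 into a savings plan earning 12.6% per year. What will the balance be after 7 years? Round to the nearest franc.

CHF 25,244

11,000 × (1+0.126)^7 = 11,000 × 2.294926 = 25,244.1888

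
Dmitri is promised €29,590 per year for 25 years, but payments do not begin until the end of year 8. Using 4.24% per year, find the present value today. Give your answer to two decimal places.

€337,051.21

Value one period before first payment (t=7): 29590 × [1 − (1+0.0424)^(−25)] / 0.0424 = 29590 × 15.233221 = 450,751.0164
PV₀ = 450,751.0164 / (1+0.0424)^7 = 450,751.0164 / 1.337337 = 337,051.2140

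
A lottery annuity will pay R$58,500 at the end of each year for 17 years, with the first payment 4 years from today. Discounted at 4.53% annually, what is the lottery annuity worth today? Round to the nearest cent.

PV at t=3 (ordinary 17-year annuity): 58500 × a(17|0.0453) = 58500 × 11.680506 = 683,309.6254
Discount back 3 years: 683,309.6254 × (1+0.0453)^(−3) = 683,309.6254 × 0.875542 = 598,266.5029

R$598,266.50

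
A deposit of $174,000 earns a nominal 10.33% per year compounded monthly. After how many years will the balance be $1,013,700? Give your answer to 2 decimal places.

Periodic rate i = 0.1033/12 = 0.00860833.
(1+i)^n = 1.0137e+06/174000 = 5.82586, so n = ln 5.82586 / ln 1.00861 = 205.6009 months
= 205.6009/12 years

17.13 years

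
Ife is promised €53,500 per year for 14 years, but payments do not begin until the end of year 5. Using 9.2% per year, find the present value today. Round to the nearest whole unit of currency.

Value one period before first payment (t=4): 53500 × [1 − (1+0.092)^(−14)] / 0.092 = 53500 × 7.699303 = 411,912.6907
PV₀ = 411,912.6907 / (1+0.092)^4 = 411,912.6907 / 1.421970 = 289,677.4035

€289,677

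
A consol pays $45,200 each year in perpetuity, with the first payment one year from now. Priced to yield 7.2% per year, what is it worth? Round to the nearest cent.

$627,777.78

PV = C/r = 45200/0.072 = 627,777.7778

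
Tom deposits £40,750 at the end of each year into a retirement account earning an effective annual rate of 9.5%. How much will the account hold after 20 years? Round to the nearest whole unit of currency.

£2,205,481

FV = PMT · [(1+i)^n − 1] / i = 40750 · 54.122233 = 2,205,480.9815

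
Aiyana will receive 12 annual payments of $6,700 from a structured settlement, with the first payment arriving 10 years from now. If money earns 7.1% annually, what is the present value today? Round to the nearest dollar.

Value one period before first payment (t=9): 6700 × [1 − (1+0.071)^(−12)] / 0.071 = 6700 × 7.900528 = 52,933.5383
PV₀ = 52,933.5383 / (1+0.071)^9 = 52,933.5383 / 1.853981 = 28,551.2869

$28,551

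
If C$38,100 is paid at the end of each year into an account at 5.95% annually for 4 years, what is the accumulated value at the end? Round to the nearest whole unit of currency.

FV = 38100 × [(1+0.0595)^4 − 1] / 0.0595 = 38100 × 4.371372 = 166,549.2597

C$166,549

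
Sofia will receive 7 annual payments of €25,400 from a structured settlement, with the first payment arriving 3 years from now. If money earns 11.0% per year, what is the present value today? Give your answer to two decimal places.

€97,142.91

Value one period before first payment (t=2): 25400 × [1 − (1+0.11)^(−7)] / 0.11 = 25400 × 4.712196 = 119,689.7851
PV₀ = 119,689.7851 / (1+0.11)^2 = 119,689.7851 / 1.232100 = 97,142.9146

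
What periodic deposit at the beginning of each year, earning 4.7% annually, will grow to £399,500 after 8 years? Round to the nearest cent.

£40,389.14

FV-annuity factor × (1+i) = 9.891272; PMT = 399500 / 9.891272 = 40,389.1423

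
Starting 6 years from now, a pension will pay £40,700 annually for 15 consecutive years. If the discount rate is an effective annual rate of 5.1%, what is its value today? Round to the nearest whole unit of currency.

Value one period before first payment (t=5): 40700 × [1 − (1+0.051)^(−15)] / 0.051 = 40700 × 10.309853 = 419,611.0151
Discount back 5 years: 419,611.0151 × (1+0.051)^(−5) = 419,611.0151 × 0.779806 = 327,215.0723

£327,215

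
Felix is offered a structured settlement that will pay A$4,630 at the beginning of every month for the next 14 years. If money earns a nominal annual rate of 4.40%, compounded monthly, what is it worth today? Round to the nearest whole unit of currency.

Periodic rate i = 0.044/12 = 0.00366667; n = 14 × 12 = 168 periods.
PV = PMT · [1 − (1+i)^(−n)] / i × (1+i) = 4630 · 125.720381 = 582,085.3657
(annuity-due: payments at period start, so ×(1+i).)

A$582,085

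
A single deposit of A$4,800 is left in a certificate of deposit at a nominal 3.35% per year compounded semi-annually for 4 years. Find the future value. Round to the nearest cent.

A$5,482.20

With 2 periods per year: i = 0.01675, n = 8.
FV = 4,800 × (1 + 0.01675)^8 = 5,482.1976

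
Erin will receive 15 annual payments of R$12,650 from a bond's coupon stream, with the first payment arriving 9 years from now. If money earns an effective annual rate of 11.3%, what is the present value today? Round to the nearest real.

R$37,997

Value one period before first payment (t=8): 12650 × [1 − (1+0.113)^(−15)] / 0.113 = 12650 × 7.073348 = 89,477.8575
Discount back 8 years: 89,477.8575 × (1+0.113)^(−8) = 89,477.8575 × 0.424657 = 37,997.4334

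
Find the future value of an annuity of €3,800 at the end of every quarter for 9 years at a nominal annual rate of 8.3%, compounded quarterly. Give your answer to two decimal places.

With 4 periods per year: i = 0.02075, n = 36.
Accumulation factor s(36|0.02075) = 52.751084; FV = 3800 × 52.751084 = 200,454.1208

€200,454.12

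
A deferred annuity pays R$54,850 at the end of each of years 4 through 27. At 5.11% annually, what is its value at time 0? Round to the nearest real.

R$644,832

PV at t=3 (ordinary 24-year annuity): 54850 × a(24|0.0511) = 54850 × 13.652190 = 748,822.6257
PV₀ = 748,822.6257 / (1+0.0511)^3 = 748,822.6257 / 1.161267 = 644,832.3987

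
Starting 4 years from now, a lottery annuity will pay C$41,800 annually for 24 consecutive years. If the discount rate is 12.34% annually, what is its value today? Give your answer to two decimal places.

C$224,286.63

PV at t=3 (ordinary 24-year annuity): 41800 × a(24|0.1234) = 41800 × 7.607297 = 317,985.0085
PV₀ = 317,985.0085 / (1+0.1234)^3 = 317,985.0085 / 1.417762 = 224,286.6307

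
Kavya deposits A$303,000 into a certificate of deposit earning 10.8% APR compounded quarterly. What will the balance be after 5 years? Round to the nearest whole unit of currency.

A$516,240

i = 0.108/4 = 0.027 per quarter; n = 5·4 = 20.
303,000 × (1+0.027)^20 = 303,000 × 1.703762 = 516,239.8197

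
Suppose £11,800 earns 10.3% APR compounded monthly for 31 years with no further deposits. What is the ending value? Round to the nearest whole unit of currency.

Periodic rate i = 0.103/12 = 0.00858333; n = 31 × 12 = 372 periods.
11,800 × (1+0.00858333)^372 = 11,800 × 24.031720 = 283,574.2948

£283,574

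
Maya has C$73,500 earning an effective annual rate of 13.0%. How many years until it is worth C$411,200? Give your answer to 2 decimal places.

n = ln(411200/73500) / ln(1+0.13) = ln(5.59456) / 0.122218 = 14.0879 years

14.09 years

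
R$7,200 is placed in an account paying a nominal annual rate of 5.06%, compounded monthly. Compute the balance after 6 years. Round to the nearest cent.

With 12 periods per year: i = 0.00421667, n = 72.
7,200 × (1+0.00421667)^72 = 7,200 × 1.353863 = 9,747.8108

R$9,747.81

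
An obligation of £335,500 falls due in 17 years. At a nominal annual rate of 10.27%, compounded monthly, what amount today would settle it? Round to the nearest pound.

£58,977

i = 0.1027/12 = 0.00855833 per month; n = 17·12 = 204.
PV = 335,500 / (1 + 0.00855833)^204 = 335,500 / 5.688641 = 58,977.1806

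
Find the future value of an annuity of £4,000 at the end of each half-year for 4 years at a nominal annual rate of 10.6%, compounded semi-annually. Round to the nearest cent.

Periodic rate i = 0.106/2 = 0.053; n = 4 × 2 = 8 periods.
FV = 4000 × [(1+0.053)^8 − 1] / 0.053 = 4000 × 9.652179 = 38,608.7166

£38,608.72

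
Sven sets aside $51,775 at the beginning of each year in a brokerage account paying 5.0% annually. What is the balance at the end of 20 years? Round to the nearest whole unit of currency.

FV = PMT · [(1+i)^n − 1] / i × (1+i) = 51775 · 34.719252 = 1,797,589.2624
(annuity-due: payments at period start, so ×(1+i).)

$1,797,589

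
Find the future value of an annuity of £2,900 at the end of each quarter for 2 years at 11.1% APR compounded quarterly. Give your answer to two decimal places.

£25,582.79

With 4 periods per year: i = 0.02775, n = 8.
Accumulation factor s(8|0.02775) = 8.821653; FV = 2900 × 8.821653 = 25,582.7938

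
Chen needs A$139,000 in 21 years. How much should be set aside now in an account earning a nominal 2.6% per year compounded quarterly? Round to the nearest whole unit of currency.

A$80,660

With 4 periods per year: i = 0.0065, n = 84.
PV = 139,000 / (1 + 0.0065)^84 = 139,000 / 1.723286 = 80,659.8380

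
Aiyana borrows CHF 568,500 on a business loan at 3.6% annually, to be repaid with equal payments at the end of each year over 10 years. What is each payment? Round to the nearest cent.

CHF 68,702.20

PMT = 568500 / ( [1 − (1+0.036)^(−10)] / 0.036 ) = 568500 / 8.274844 = 68,702.2012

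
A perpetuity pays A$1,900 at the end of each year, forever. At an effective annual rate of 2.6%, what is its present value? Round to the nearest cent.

A$73,076.92

PV = PMT / i = 1900 / 0.026 = 73,076.9231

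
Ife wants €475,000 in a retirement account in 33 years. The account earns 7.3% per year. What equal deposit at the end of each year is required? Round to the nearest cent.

€3,757.58

FV-annuity factor = 126.410993; PMT = 475000 / 126.410993 = 3,757.5846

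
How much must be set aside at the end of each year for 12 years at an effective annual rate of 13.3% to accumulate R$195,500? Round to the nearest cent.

R$7,483.20

PMT = 195500 / ( [(1+0.133)^12 − 1] / 0.133 ) = 195500 / 26.125176 = 7,483.2031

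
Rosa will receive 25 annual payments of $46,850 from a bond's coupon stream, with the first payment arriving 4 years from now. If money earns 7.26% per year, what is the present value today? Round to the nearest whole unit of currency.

Value one period before first payment (t=3): 46850 × [1 − (1+0.0726)^(−25)] / 0.0726 = 46850 × 11.385641 = 533,417.3011
PV₀ = 533,417.3011 / (1+0.0726)^3 = 533,417.3011 / 1.233995 = 432,268.6301

$432,269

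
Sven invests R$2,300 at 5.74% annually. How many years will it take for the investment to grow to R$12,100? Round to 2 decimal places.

(1+i)^n = 12100/2300 = 5.26087, so n = ln 5.26087 / ln 1.0574 = 29.7474 years

29.75 years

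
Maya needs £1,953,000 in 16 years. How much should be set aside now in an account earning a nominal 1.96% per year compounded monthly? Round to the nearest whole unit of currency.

£1,427,640

Periodic rate i = 0.0196/12 = 0.00163333; n = 16 × 12 = 192 periods.
PV = 1,953,000 / (1 + 0.00163333)^192 = 1,953,000 / 1.367992 = 1,427,639.6413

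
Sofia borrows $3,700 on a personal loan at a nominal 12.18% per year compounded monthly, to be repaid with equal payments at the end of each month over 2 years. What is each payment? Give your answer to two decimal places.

$174.48

Periodic rate i = 0.1218/12 = 0.01015; n = 2 × 12 = 24 periods.
Annuity-PV factor = 21.205501; PMT = 3700 / 21.205501 = 174.4830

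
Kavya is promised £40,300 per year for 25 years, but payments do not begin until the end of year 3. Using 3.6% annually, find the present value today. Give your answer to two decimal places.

PV at t=2 (ordinary 25-year annuity): 40300 × a(25|0.036) = 40300 × 16.304075 = 657,054.2027
PV₀ = 657,054.2027 / (1+0.036)^2 = 657,054.2027 / 1.073296 = 612,183.5940

£612,183.59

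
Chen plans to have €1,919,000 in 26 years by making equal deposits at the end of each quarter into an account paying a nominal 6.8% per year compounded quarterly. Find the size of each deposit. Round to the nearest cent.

€6,835.33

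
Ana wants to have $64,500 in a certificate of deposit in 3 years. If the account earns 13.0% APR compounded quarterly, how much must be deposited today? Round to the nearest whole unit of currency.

i = 0.13/4 = 0.0325 per quarter; n = 3·4 = 12.
PV = 64,500 / (1 + 0.0325)^12 = 64,500 / 1.467847 = 43,941.9161

$43,942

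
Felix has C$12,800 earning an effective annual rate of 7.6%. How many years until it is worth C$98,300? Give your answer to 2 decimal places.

(1+i)^n = 98300/12800 = 7.67969, so n = ln 7.67969 / ln 1.076 = 27.8303 years

27.83 years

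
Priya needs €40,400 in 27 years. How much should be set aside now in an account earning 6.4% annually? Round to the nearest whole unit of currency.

€7,568

Discount factor = (1+0.064)^(−27) = 0.187317; PV = 40,400 × 0.187317 = 7,567.5868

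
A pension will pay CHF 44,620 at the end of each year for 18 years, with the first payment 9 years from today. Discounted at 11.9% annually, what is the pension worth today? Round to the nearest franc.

CHF 132,369

PV at t=8 (ordinary 18-year annuity): 44620 × a(18|0.119) = 44620 × 7.292879 = 325,408.2812
PV₀ = 325,408.2812 / (1+0.119)^8 = 325,408.2812 / 2.458333 = 132,369.4940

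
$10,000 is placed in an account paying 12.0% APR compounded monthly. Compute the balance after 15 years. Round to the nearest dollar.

$59,958

Periodic rate i = 0.12/12 = 0.01; n = 15 × 12 = 180 periods.
FV = 10,000 × (1 + 0.01)^180 = 59,958.0198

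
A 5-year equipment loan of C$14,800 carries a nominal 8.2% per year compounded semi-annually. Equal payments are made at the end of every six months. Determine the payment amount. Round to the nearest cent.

With 2 periods per year: i = 0.041, n = 10.
Annuity-PV factor = 8.070669; PMT = 14800 / 8.070669 = 1,833.8009

C$1,833.80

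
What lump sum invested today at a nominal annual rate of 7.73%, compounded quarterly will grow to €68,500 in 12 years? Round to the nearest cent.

€27,332.67

Periodic rate i = 0.0773/4 = 0.019325; n = 12 × 4 = 48 periods.
PV = 68,500 / (1 + 0.019325)^48 = 68,500 / 2.506158 = 27,332.6745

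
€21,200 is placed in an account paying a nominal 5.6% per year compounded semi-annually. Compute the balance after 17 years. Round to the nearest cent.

€54,212.79

Periodic rate i = 0.056/2 = 0.028; n = 17 × 2 = 34 periods.
21,200 × (1+0.028)^34 = 21,200 × 2.557207 = 54,212.7901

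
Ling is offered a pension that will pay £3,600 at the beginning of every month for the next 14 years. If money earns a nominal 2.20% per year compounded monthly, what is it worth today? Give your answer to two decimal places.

£521,076.48

i = 0.022/12 = 0.00183333 per month; n = 14·12 = 168.
PV = PMT · [1 − (1+i)^(−n)] / i × (1+i) = 3600 · 144.743467 = 521,076.4826
(Beginning-of-period payments → annuity-due factor ×(1+i).)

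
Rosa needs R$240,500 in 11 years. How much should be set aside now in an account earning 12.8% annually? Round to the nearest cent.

R$63,931.51

PV = 240,500 / (1 + 0.128)^11 = 240,500 / 3.761838 = 63,931.5133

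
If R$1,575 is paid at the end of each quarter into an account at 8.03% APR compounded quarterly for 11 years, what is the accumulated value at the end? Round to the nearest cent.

R$109,665.34

With 4 periods per year: i = 0.020075, n = 44.
FV = 1575 × [(1+0.020075)^44 − 1] / 0.020075 = 1575 × 69.628787 = 109,665.3399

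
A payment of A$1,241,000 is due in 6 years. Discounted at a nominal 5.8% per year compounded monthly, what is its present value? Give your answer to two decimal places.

i = 0.058/12 = 0.00483333 per month; n = 6·12 = 72.
Discount factor = (1+0.00483333)^(−72) = 0.706691; PV = 1,241,000 × 0.706691 = 877,003.5893

A$877,003.59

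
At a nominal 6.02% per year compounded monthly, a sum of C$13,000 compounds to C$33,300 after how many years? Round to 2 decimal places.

15.66 years

Periodic rate i = 0.0602/12 = 0.00501667.
(1+i)^n = 33300/13000 = 2.56154, so n = ln 2.56154 / ln 1.00502 = 187.9665 months
= 187.9665/12 years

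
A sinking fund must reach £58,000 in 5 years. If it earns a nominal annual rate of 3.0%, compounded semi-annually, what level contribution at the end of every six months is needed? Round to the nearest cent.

With 2 periods per year: i = 0.015, n = 10.
FV-annuity factor = 10.702722; PMT = 58000 / 10.702722 = 5,419.1823

£5,419.18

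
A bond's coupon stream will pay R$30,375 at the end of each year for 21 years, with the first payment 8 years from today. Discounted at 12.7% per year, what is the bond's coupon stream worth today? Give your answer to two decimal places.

R$95,161.76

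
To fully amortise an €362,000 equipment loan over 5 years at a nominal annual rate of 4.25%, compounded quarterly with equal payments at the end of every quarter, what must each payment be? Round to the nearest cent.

€20,186.81

With 4 periods per year: i = 0.010625, n = 20.
PMT = 362000 / ( [1 − (1+0.010625)^(−20)] / 0.010625 ) = 362000 / 17.932499 = 20,186.8129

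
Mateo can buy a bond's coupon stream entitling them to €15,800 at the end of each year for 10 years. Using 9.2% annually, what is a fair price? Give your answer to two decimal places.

€100,512.42

PV = 15800 × [1 − (1+0.092)^(−10)] / 0.092 = 15800 × 6.361546 = 100,512.4218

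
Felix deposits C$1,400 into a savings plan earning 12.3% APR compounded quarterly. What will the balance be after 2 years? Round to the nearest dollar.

i = 0.123/4 = 0.03075 per quarter; n = 2·4 = 8.
FV = 1,400 × (1 + 0.03075)^8 = 1,783.8354

C$1,784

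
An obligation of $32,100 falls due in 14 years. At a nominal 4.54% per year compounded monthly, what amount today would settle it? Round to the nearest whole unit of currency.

$17,021

Periodic rate i = 0.0454/12 = 0.00378333; n = 14 × 12 = 168 periods.
PV = 32,100 / (1 + 0.00378333)^168 = 32,100 / 1.885892 = 17,021.1272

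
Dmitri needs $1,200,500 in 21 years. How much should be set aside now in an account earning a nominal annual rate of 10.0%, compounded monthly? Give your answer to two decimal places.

Periodic rate i = 0.1/12 = 0.00833333; n = 21 × 12 = 252 periods.
Discount factor = (1+0.00833333)^(−252) = 0.123527; PV = 1,200,500 × 0.123527 = 148,293.7504

$148,293.75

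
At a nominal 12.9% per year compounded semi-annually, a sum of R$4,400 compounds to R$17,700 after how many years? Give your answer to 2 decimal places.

Periodic rate i = 0.129/2 = 0.0645.
n = ln(17700/4400) / ln(1+0.0645) = ln(4.02273) / 0.062505 = 22.2695 half-years
= 22.2695/2 years

11.13 years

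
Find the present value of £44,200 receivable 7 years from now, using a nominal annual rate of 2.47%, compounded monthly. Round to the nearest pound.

£37,189

With 12 periods per year: i = 0.00205833, n = 84.
Discount factor = (1+0.00205833)^(−84) = 0.841371; PV = 44,200 × 0.841371 = 37,188.6084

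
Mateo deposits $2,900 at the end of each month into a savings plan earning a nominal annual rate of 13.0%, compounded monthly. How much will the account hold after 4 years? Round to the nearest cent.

$181,316.15

i = 0.13/12 = 0.0108333 per month; n = 4·12 = 48.
FV = 2900 × [(1+0.0108333)^48 − 1] / 0.0108333 = 2900 × 62.522811 = 181,316.1514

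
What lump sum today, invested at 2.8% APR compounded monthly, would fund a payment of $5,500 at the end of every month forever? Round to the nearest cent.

$2,357,142.86

Periodic rate i = 0.028/12 = 0.00233333.
PV = PMT / i = 5500 / 0.00233333 = 2,357,142.8571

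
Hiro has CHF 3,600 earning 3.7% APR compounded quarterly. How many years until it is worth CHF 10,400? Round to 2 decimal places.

Periodic rate i = 0.037/4 = 0.00925.
(1+i)^n = 10400/3600 = 2.88889, so n = ln 2.88889 / ln 1.00925 = 115.2185 quarters
= 115.2185/4 years

28.80 years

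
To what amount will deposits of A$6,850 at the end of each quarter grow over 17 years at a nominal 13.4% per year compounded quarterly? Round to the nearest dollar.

A$1,717,545

With 4 periods per year: i = 0.0335, n = 68.
FV = PMT · [(1+i)^n − 1] / i = 6850 · 250.736482 = 1,717,544.8994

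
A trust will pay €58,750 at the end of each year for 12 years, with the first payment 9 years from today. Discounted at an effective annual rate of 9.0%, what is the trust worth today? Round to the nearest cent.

€211,131.44

Value one period before first payment (t=8): 58750 × [1 − (1+0.09)^(−12)] / 0.09 = 58750 × 7.160725 = 420,692.6100
Discount back 8 years: 420,692.6100 × (1+0.09)^(−8) = 420,692.6100 × 0.501866 = 211,131.4351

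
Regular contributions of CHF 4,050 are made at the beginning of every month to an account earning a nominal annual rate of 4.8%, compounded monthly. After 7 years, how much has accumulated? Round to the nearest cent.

CHF 404,995.03

Periodic rate i = 0.048/12 = 0.004; n = 7 × 12 = 84 periods.
FV = 4050 × [(1+0.004)^84 − 1] / 0.004 × (1+i) = 4050 × 99.998772 = 404,995.0279
Payments are at the start of each period, so multiply by (1+i).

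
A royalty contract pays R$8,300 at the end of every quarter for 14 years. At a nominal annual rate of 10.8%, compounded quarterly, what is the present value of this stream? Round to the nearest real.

R$238,261

With 4 periods per year: i = 0.027, n = 56.
PV = 8300 × [1 − (1+0.027)^(−56)] / 0.027 = 8300 × 28.706147 = 238,261.0213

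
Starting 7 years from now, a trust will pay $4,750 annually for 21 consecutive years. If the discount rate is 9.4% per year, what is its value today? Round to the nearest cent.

$25,007.70

Value one period before first payment (t=6): 4750 × [1 − (1+0.094)^(−21)] / 0.094 = 4750 × 9.025766 = 42,872.3871
PV₀ = 42,872.3871 / (1+0.094)^6 = 42,872.3871 / 1.714368 = 25,007.6990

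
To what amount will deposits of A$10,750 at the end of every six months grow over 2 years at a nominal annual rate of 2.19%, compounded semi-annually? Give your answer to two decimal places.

A$43,711.44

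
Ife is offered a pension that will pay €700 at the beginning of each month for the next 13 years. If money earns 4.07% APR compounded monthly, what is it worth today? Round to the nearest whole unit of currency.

€84,976

With 12 periods per year: i = 0.00339167, n = 156.
PV = 700 × [1 − (1+0.00339167)^(−156)] / 0.00339167 × (1+i) = 700 × 121.394335 = 84,976.0347
(Beginning-of-period payments → annuity-due factor ×(1+i).)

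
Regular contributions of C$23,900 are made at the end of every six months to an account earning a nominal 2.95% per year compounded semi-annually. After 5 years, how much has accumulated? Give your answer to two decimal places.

C$255,503.99

With 2 periods per year: i = 0.01475, n = 10.
FV = PMT · [(1+i)^n − 1] / i = 23900 · 10.690543 = 255,503.9891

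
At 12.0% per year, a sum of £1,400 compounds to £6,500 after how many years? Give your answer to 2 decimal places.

13.55 years

n = ln(6500/1400) / ln(1+0.12) = ln(4.64286) / 0.113329 = 13.5476 years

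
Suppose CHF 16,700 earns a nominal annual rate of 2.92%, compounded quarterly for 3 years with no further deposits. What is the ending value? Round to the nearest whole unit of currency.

Periodic rate i = 0.0292/4 = 0.0073; n = 3 × 4 = 12 periods.
FV = 16,700 × (1 + 0.0073)^12 = 18,223.1092

CHF 18,223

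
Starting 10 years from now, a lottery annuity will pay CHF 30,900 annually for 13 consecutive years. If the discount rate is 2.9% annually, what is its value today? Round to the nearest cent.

PV at t=9 (ordinary 13-year annuity): 30900 × a(13|0.029) = 30900 × 10.703291 = 330,731.6871
Discount back 9 years: 330,731.6871 × (1+0.029)^(−9) = 330,731.6871 × 0.773146 = 255,703.9479

CHF 255,703.95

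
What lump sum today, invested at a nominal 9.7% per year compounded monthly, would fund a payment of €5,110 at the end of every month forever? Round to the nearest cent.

Periodic rate i = 0.097/12 = 0.00808333.
PV = PMT / i = 5110 / 0.00808333 = 632,164.9485

€632,164.95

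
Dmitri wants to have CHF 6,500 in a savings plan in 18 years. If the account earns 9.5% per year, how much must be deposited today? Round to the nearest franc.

CHF 1,269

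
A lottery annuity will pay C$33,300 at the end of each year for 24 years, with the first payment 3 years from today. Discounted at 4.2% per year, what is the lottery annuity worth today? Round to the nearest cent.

C$458,188.79

PV at t=2 (ordinary 24-year annuity): 33300 × a(24|0.042) = 33300 × 14.939486 = 497,484.8951
Discount back 2 years: 497,484.8951 × (1+0.042)^(−2) = 497,484.8951 × 0.921010 = 458,188.7916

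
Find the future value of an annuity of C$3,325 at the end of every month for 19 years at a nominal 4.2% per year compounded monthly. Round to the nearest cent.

i = 0.042/12 = 0.0035 per month; n = 19·12 = 228.
Accumulation factor s(228|0.0035) = 348.000546; FV = 3325 × 348.000546 = 1,157,101.8143

C$1,157,101.81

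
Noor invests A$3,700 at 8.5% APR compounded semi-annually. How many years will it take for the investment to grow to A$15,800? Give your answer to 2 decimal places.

17.44 years

Periodic rate i = 0.085/2 = 0.0425.
n = ln(15800/3700) / ln(1+0.0425) = ln(4.27027) / 0.041622 = 34.8779 half-years
= 34.8779/2 years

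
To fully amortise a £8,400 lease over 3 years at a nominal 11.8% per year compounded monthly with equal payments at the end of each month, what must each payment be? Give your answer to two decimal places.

£278.20

Periodic rate i = 0.118/12 = 0.00983333; n = 3 × 12 = 36 periods.
PMT = 8400 / ( [1 − (1+0.00983333)^(−36)] / 0.00983333 ) = 8400 / 30.194270 = 278.1985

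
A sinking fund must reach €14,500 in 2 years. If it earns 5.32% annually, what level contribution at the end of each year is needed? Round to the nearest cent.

PMT = 14500 / ( [(1+0.0532)^2 − 1] / 0.0532 ) = 14500 / 2.053200 = 7,062.1469

€7,062.15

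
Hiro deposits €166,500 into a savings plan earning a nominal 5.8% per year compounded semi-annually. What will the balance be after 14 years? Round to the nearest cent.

i = 0.058/2 = 0.029 per half-year; n = 14·2 = 28.
FV = PV·(1+i)^n = 166,500 × 2.226540 = 370,718.9029

€370,718.90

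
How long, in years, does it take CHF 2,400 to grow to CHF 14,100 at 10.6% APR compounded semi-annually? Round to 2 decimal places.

17.14 years

Periodic rate i = 0.106/2 = 0.053.
n = ln(14100/2400) / ln(1+0.053) = ln(5.87500) / 0.051643 = 34.2873 half-years
= 34.2873/2 years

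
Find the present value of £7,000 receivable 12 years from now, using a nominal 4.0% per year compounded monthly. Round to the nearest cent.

£4,334.94

Periodic rate i = 0.04/12 = 0.00333333; n = 12 × 12 = 144 periods.
Discount factor = (1+0.00333333)^(−144) = 0.619278; PV = 7,000 × 0.619278 = 4,334.9426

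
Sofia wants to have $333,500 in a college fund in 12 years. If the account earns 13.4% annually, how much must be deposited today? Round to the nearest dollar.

$73,746

PV = FV·(1+i)^(−n) = 333,500 × 0.221128 = 73,746.1213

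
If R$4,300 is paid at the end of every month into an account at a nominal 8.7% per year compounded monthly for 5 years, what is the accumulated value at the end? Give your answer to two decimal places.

i = 0.087/12 = 0.00725 per month; n = 5·12 = 60.
Accumulation factor s(60|0.00725) = 74.833167; FV = 4300 × 74.833167 = 321,782.6165

R$321,782.62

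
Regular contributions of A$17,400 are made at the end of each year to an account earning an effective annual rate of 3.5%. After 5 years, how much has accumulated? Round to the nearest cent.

A$93,306.91

FV = 17400 × [(1+0.035)^5 − 1] / 0.035 = 17400 × 5.362466 = 93,306.9062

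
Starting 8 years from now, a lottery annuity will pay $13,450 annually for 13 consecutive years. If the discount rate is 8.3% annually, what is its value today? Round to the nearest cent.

$59,844.43

PV at t=7 (ordinary 13-year annuity): 13450 × a(13|0.083) = 13450 × 7.775005 = 104,573.8180
PV₀ = 104,573.8180 / (1+0.083)^7 = 104,573.8180 / 1.747428 = 59,844.4346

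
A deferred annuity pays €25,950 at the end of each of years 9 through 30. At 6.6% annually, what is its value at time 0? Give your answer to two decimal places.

PV at t=8 (ordinary 22-year annuity): 25950 × a(22|0.066) = 25950 × 11.437894 = 296,813.3572
Discount back 8 years: 296,813.3572 × (1+0.066)^(−8) = 296,813.3572 × 0.599711 = 178,002.3777

€178,002.38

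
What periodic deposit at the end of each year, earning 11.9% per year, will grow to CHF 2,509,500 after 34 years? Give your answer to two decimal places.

CHF 6,675.95

PMT = 2.5095e+06 / ( [(1+0.119)^34 − 1] / 0.119 ) = 2.5095e+06 / 375.901591 = 6,675.9494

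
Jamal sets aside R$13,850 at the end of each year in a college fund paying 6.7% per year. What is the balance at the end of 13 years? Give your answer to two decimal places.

Accumulation factor s(13|0.067) = 19.753314; FV = 13850 × 19.753314 = 273,583.4014

R$273,583.40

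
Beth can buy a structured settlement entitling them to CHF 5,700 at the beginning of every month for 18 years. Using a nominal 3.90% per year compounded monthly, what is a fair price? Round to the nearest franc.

CHF 886,534

With 12 periods per year: i = 0.00325, n = 216.
PV = 5700 × [1 − (1+0.00325)^(−216)] / 0.00325 × (1+i) = 5700 × 155.532282 = 886,534.0049
Payments are at the start of each period, so multiply by (1+i).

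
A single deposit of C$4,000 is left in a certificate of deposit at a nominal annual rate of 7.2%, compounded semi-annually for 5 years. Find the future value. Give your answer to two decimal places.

C$5,697.15

Periodic rate i = 0.072/2 = 0.036; n = 5 × 2 = 10 periods.
FV = PV·(1+i)^n = 4,000 × 1.424287 = 5,697.1486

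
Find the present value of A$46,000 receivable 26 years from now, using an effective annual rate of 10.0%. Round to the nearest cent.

A$3,859.65

Discount factor = (1+0.1)^(−26) = 0.083905; PV = 46,000 × 0.083905 = 3,859.6508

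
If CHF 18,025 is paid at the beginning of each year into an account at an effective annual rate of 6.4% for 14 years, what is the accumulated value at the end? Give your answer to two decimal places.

FV = PMT · [(1+i)^n − 1] / i × (1+i) = 18025 · 22.997735 = 414,534.1660
Payments are at the start of each period, so multiply by (1+i).

CHF 414,534.17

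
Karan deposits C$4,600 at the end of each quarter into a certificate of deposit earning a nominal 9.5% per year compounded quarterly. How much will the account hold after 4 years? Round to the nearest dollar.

With 4 periods per year: i = 0.02375, n = 16.
Accumulation factor s(16|0.02375) = 19.191709; FV = 4600 × 19.191709 = 88,281.8613

C$88,282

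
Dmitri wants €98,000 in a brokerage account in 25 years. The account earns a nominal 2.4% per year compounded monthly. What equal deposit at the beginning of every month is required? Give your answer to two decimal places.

€238.25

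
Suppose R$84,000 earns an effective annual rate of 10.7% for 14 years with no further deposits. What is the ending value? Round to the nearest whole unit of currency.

FV = PV·(1+i)^n = 84,000 × 4.150178 = 348,614.9266

R$348,615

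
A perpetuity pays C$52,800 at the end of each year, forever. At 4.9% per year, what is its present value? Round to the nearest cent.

PV = PMT / i = 52800 / 0.049 = 1,077,551.0204

C$1,077,551.02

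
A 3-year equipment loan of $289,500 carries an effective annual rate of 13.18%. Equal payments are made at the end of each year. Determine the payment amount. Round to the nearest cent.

PMT = 289500 / ( [1 − (1+0.1318)^(−3)] / 0.1318 ) = 289500 / 2.353955 = 122,984.5223

$122,984.52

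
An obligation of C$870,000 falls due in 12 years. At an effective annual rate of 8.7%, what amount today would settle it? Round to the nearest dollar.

C$319,716

PV = FV·(1+i)^(−n) = 870,000 × 0.367490 = 319,716.2597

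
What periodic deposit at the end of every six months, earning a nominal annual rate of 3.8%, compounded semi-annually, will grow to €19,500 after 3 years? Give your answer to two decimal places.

Periodic rate i = 0.038/2 = 0.019; n = 3 × 2 = 6 periods.
FV-annuity factor = 6.292324; PMT = 19500 / 6.292324 = 3,099.0141

€3,099.01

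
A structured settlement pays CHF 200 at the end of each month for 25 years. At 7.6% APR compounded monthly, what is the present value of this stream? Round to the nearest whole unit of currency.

i = 0.076/12 = 0.00633333 per month; n = 25·12 = 300.
Annuity factor a(300|0.00633333) = 134.136721; PV = 200 × 134.136721 = 26,827.3443

CHF 26,827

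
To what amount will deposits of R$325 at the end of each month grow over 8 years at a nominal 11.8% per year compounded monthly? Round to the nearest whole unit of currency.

With 12 periods per year: i = 0.00983333, n = 96.
FV = PMT · [(1+i)^n − 1] / i = 325 · 158.483127 = 51,507.0163

R$51,507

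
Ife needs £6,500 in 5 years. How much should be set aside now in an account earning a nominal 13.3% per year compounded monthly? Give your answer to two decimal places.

£3,355.03

With 12 periods per year: i = 0.0110833, n = 60.
Discount factor = (1+0.0110833)^(−60) = 0.516158; PV = 6,500 × 0.516158 = 3,355.0289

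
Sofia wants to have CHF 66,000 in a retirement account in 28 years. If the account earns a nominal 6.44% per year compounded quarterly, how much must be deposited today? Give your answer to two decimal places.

CHF 11,032.18

i = 0.0644/4 = 0.0161 per quarter; n = 28·4 = 112.
Discount factor = (1+0.0161)^(−112) = 0.167154; PV = 66,000 × 0.167154 = 11,032.1811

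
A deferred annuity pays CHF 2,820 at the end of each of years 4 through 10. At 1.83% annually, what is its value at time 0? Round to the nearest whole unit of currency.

CHF 17,398

Value one period before first payment (t=3): 2820 × [1 − (1+0.0183)^(−7)] / 0.0183 = 2820 × 6.514494 = 18,370.8724
Discount back 3 years: 18,370.8724 × (1+0.0183)^(−3) = 18,370.8724 × 0.947050 = 17,398.1291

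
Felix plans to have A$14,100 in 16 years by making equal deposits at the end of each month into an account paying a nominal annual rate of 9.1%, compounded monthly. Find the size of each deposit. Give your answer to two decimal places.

A$32.75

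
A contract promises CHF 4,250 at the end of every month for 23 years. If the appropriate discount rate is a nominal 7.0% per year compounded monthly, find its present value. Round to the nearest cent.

CHF 582,256.21

Periodic rate i = 0.07/12 = 0.00583333; n = 23 × 12 = 276 periods.
PV = 4250 × [1 − (1+0.00583333)^(−276)] / 0.00583333 = 4250 × 137.001461 = 582,256.2107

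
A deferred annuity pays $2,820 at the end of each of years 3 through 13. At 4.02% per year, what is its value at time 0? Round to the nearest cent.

Value one period before first payment (t=2): 2820 × [1 − (1+0.0402)^(−11)] / 0.0402 = 2820 × 8.751035 = 24,677.9181
PV₀ = 24,677.9181 / (1+0.0402)^2 = 24,677.9181 / 1.082016 = 22,807.3496

$22,807.35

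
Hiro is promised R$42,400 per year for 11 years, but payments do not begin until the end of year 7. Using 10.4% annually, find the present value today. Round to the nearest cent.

PV at t=6 (ordinary 11-year annuity): 42400 × a(11|0.104) = 42400 × 6.377161 = 270,391.6208
Discount back 6 years: 270,391.6208 × (1+0.104)^(−6) = 270,391.6208 × 0.552313 = 149,340.9084

R$149,340.91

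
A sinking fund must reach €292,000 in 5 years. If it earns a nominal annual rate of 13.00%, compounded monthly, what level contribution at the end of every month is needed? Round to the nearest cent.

€3,480.56

With 12 periods per year: i = 0.0108333, n = 60.
PMT = 292000 / ( [(1+0.0108333)^60 − 1] / 0.0108333 ) = 292000 / 83.894449 = 3,480.5640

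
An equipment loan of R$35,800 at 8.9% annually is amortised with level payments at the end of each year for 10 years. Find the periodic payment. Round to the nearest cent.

Annuity-PV factor = 6.446003; PMT = 35800 / 6.446003 = 5,553.8295

R$5,553.83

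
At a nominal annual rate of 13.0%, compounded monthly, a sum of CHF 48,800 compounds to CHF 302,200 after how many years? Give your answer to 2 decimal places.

14.10 years

Periodic rate i = 0.13/12 = 0.0108333.
(1+i)^n = 302200/48800 = 6.19262, so n = ln 6.19262 / ln 1.01083 = 169.2201 months
= 169.2201/12 years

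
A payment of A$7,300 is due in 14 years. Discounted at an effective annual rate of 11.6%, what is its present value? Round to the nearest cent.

A$1,570.45

Discount factor = (1+0.116)^(−14) = 0.215130; PV = 7,300 × 0.215130 = 1,570.4501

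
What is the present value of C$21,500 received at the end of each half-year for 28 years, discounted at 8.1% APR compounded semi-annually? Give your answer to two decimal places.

Periodic rate i = 0.081/2 = 0.0405; n = 28 × 2 = 56 periods.
PV = PMT · [1 − (1+i)^(−n)] / i = 21500 · 22.018424 = 473,396.1156

C$473,396.12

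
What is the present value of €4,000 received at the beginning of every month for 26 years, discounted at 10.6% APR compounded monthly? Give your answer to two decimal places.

€427,447.29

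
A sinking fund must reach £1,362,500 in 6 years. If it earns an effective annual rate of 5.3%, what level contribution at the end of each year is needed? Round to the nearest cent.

PMT = 1.3625e+06 / ( [(1+0.053)^6 − 1] / 0.053 ) = 1.3625e+06 / 6.853461 = 198,804.6648

£198,804.66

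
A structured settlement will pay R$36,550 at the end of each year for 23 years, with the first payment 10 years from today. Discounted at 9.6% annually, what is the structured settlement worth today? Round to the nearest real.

Value one period before first payment (t=9): 36550 × [1 − (1+0.096)^(−23)] / 0.096 = 36550 × 9.151680 = 334,493.8962
PV₀ = 334,493.8962 / (1+0.096)^9 = 334,493.8962 / 2.281891 = 146,586.2416

R$146,586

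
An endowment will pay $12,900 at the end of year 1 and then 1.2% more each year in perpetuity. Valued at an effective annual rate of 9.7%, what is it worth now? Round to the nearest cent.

$151,764.71

PV = PMT / (i − g) = 12900 / (0.097 − 0.012) = 12900 / 0.085000 = 151,764.7059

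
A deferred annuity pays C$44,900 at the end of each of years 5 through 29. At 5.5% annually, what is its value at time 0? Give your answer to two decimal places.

C$486,175.00

PV at t=4 (ordinary 25-year annuity): 44900 × a(25|0.055) = 44900 × 13.413933 = 602,285.5763
PV₀ = 602,285.5763 / (1+0.055)^4 = 602,285.5763 / 1.238825 = 486,175.0014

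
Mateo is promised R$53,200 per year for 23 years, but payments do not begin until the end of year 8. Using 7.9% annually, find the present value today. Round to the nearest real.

Value one period before first payment (t=7): 53200 × [1 − (1+0.079)^(−23)] / 0.079 = 53200 × 10.455912 = 556,254.4976
Discount back 7 years: 556,254.4976 × (1+0.079)^(−7) = 556,254.4976 × 0.587286 = 326,680.6588

R$326,681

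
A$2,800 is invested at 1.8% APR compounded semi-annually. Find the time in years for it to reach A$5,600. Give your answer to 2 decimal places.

38.68 years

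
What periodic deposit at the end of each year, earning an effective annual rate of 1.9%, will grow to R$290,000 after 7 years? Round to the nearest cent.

FV-annuity factor = 7.411878; PMT = 290000 / 7.411878 = 39,126.3870

R$39,126.39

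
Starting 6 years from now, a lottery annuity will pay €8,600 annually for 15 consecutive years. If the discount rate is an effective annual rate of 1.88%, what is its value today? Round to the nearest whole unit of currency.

€101,587

PV at t=5 (ordinary 15-year annuity): 8600 × a(15|0.0188) = 8600 × 12.965373 = 111,502.2072
PV₀ = 111,502.2072 / (1+0.0188)^5 = 111,502.2072 / 1.097601 = 101,587.1515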